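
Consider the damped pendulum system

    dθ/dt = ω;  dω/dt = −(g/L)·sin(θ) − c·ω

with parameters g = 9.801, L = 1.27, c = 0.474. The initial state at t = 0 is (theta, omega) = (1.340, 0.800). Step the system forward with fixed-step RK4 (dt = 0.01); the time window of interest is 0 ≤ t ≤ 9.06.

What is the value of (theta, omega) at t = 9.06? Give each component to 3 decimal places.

t=0.000: state=(1.340, 0.800)
step 1 (dt=0.01): k1=(0.800, -7.892), k2=(0.761, -7.880), k3=(0.761, -7.880), k4=(0.721, -7.868); state += dt/6·(k1+2k2+2k3+k4)
t=0.010: state=(1.348, 0.721)
t=0.020: state=(1.354, 0.643)
t=0.030: state=(1.360, 0.564)
continuing one RK4 step at a time; state shown every 50 steps (Δt=0.5):
t=0.500: state=(0.837, -2.552)
t=1.000: state=(-0.588, -2.268)
t=1.500: state=(-0.937, 0.893)
t=2.000: state=(0.011, 2.301)
t=2.500: state=(0.740, 0.269)
t=3.000: state=(0.301, -1.698)
t=3.500: state=(-0.464, -0.899)
t=4.000: state=(-0.413, 0.991)
t=4.500: state=(0.211, 1.094)
t=5.000: state=(0.401, -0.389)
t=5.500: state=(-0.023, -1.007)
t=6.000: state=(-0.324, -0.043)
t=6.500: state=(-0.094, 0.780)
t=7.000: state=(0.223, 0.302)
t=7.500: state=(0.150, -0.512)
t=8.000: state=(-0.125, -0.412)
t=8.500: state=(-0.161, 0.266)
t=9.000: state=(0.045, 0.415)
t=9.060: state=(0.069, 0.377)

(theta, omega) = (0.069, 0.377)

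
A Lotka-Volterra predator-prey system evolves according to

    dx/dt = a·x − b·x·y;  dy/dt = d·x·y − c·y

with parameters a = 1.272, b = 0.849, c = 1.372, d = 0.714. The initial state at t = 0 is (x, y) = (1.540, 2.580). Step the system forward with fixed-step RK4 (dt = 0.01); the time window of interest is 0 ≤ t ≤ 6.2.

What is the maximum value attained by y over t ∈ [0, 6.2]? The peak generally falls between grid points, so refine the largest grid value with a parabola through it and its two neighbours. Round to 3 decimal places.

max y = 2.666

t=0.000: state=(1.540, 2.580)
step 1 (dt=0.01): k1=(-1.414, -0.703), k2=(-1.403, -0.715), k3=(-1.403, -0.715), k4=(-1.392, -0.727); state += dt/6·(k1+2k2+2k3+k4)
t=0.010: state=(1.526, 2.573)
t=0.020: state=(1.512, 2.565)
t=0.030: state=(1.499, 2.558)
continuing one RK4 step at a time; state shown every 25 steps (Δt=0.25):
t=0.250: state=(1.253, 2.345)
t=0.500: state=(1.080, 2.046)
t=0.750: state=(0.993, 1.745)
t=1.000: state=(0.970, 1.474)
t=1.250: state=(1.000, 1.246)
t=1.500: state=(1.076, 1.064)
t=1.750: state=(1.199, 0.924)
t=2.000: state=(1.370, 0.824)
t=2.250: state=(1.592, 0.761)
t=2.500: state=(1.868, 0.735)
t=2.750: state=(2.195, 0.749)
t=3.000: state=(2.558, 0.812)
t=3.250: state=(2.923, 0.940)
t=3.500: state=(3.221, 1.157)
t=3.750: state=(3.353, 1.481)
t=4.000: state=(3.223, 1.898)
t=4.250: state=(2.828, 2.319)
t=4.500: state=(2.297, 2.602)
t=4.750: state=(1.799, 2.658)
t=5.000: state=(1.425, 2.510)
t=5.250: state=(1.181, 2.244)
t=5.500: state=(1.041, 1.939)
t=5.750: state=(0.979, 1.646)
t=6.000: state=(0.975, 1.389)
t=6.200: state=(1.009, 1.216)
largest grid value and its neighbours: y(4.670)=2.66556, y(4.680)=2.66587, y(4.690)=2.66582
parabola through these three points peaks at t≈4.683 with y≈2.66589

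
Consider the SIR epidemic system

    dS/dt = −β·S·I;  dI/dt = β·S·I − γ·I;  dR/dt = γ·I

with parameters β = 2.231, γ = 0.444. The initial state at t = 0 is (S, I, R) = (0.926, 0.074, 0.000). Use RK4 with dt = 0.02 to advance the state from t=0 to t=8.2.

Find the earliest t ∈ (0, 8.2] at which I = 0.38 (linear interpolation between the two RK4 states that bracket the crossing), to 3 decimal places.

t=0.000: state=(0.926, 0.074, 0.000)
step 1 (dt=0.02): k1=(-0.153, 0.120, 0.033), k2=(-0.155, 0.122, 0.033), k3=(-0.155, 0.122, 0.033), k4=(-0.157, 0.123, 0.034); state += dt/6·(k1+2k2+2k3+k4)
t=0.020: state=(0.923, 0.076, 0.001)
t=0.040: state=(0.920, 0.079, 0.001)
t=0.060: state=(0.916, 0.082, 0.002)
continuing one RK4 step at a time; state shown every 25 steps (Δt=0.5):
t=0.500: state=(0.817, 0.158, 0.025)
t=1.000: state=(0.640, 0.286, 0.073)
t=1.340: state=(0.497, 0.379, 0.124)
next step: t=1.360: state=(0.489, 0.384, 0.127) — I has crossed 0.38
linear interpolation between t=1.340 (0.37919) and t=1.360 (0.38419) → t≈1.343

t = 1.343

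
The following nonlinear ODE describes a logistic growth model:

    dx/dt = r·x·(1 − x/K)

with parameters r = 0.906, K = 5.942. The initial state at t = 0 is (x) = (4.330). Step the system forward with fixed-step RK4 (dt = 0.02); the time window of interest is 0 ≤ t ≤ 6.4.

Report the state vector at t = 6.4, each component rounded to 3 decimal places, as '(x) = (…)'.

t=0.000: state=(4.330)
step 1 (dt=0.02): k1=(1.064), k2=(1.060), k3=(1.060), k4=(1.055); state += dt/6·(k1+2k2+2k3+k4)
t=0.020: state=(4.351)
t=0.040: state=(4.372)
t=0.060: state=(4.393)
continuing one RK4 step at a time; state shown every 25 steps (Δt=0.5):
t=0.500: state=(4.805)
t=1.000: state=(5.165)
t=1.500: state=(5.423)
t=2.000: state=(5.601)
t=2.500: state=(5.721)
t=3.000: state=(5.799)
t=3.500: state=(5.851)
t=4.000: state=(5.884)
t=4.500: state=(5.905)
t=5.000: state=(5.918)
t=5.500: state=(5.927)
t=6.000: state=(5.932)
t=6.400: state=(5.935)

(x) = (5.935)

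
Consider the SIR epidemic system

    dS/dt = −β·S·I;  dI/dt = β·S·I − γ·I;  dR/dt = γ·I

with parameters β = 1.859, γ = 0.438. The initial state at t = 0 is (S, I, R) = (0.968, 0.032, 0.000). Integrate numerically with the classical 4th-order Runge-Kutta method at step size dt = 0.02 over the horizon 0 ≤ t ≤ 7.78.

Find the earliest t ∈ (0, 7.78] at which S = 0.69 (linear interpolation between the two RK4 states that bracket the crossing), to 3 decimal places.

t = 1.688

t=0.000: state=(0.968, 0.032, 0.000)
step 1 (dt=0.02): k1=(-0.058, 0.044, 0.014), k2=(-0.058, 0.044, 0.014), k3=(-0.058, 0.044, 0.014), k4=(-0.059, 0.045, 0.014); state += dt/6·(k1+2k2+2k3+k4)
t=0.020: state=(0.967, 0.033, 0.000)
t=0.040: state=(0.966, 0.034, 0.001)
t=0.060: state=(0.964, 0.035, 0.001)
continuing one RK4 step at a time; state shown every 25 steps (Δt=0.5):
t=0.500: state=(0.928, 0.062, 0.010)
t=1.000: state=(0.856, 0.115, 0.029)
t=1.500: state=(0.743, 0.195, 0.062)
t=1.680: state=(0.692, 0.229, 0.079)
next step: t=1.700: state=(0.687, 0.233, 0.081) — S has crossed 0.69
linear interpolation between t=1.680 (0.69243) and t=1.700 (0.68651) → t≈1.688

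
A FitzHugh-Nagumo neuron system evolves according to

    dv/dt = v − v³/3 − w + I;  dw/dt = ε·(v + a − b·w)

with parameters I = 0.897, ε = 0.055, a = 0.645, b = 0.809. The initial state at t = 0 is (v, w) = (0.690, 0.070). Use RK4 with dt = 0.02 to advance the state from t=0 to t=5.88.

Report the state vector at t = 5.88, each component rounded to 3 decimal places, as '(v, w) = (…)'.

t=0.000: state=(0.690, 0.070)
step 1 (dt=0.02): k1=(1.407, 0.070), k2=(1.414, 0.071), k3=(1.414, 0.071), k4=(1.420, 0.072); state += dt/6·(k1+2k2+2k3+k4)
t=0.020: state=(0.718, 0.071)
t=0.040: state=(0.747, 0.073)
t=0.060: state=(0.776, 0.074)
continuing one RK4 step at a time; state shown every 10 steps (Δt=0.2):
t=0.200: state=(0.981, 0.086)
t=0.400: state=(1.270, 0.104)
t=0.600: state=(1.522, 0.126)
t=0.800: state=(1.712, 0.149)
t=1.000: state=(1.839, 0.175)
t=1.200: state=(1.914, 0.201)
t=1.400: state=(1.954, 0.227)
t=1.600: state=(1.972, 0.254)
t=1.800: state=(1.979, 0.280)
t=2.000: state=(1.979, 0.307)
t=2.200: state=(1.975, 0.333)
t=2.400: state=(1.968, 0.358)
t=2.600: state=(1.961, 0.384)
t=2.800: state=(1.953, 0.409)
t=3.000: state=(1.944, 0.434)
t=3.200: state=(1.936, 0.458)
t=3.400: state=(1.927, 0.482)
t=3.600: state=(1.918, 0.506)
t=3.800: state=(1.910, 0.530)
t=4.000: state=(1.901, 0.553)
t=4.200: state=(1.892, 0.576)
t=4.400: state=(1.883, 0.598)
t=4.600: state=(1.874, 0.621)
t=4.800: state=(1.865, 0.643)
t=5.000: state=(1.857, 0.664)
t=5.200: state=(1.848, 0.686)
t=5.400: state=(1.839, 0.707)
t=5.600: state=(1.830, 0.728)
t=5.800: state=(1.821, 0.749)
t=5.880: state=(1.818, 0.757)

(v, w) = (1.818, 0.757)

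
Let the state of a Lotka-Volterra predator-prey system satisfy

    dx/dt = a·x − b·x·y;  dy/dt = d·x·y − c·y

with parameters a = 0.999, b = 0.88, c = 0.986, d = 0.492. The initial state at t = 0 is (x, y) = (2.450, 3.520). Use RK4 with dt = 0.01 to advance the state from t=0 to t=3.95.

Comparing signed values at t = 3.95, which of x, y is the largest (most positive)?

largest component: x

t=0.000: state=(2.450, 3.520)
step 1 (dt=0.01): k1=(-5.142, 0.772), k2=(-5.096, 0.729), k3=(-5.096, 0.729), k4=(-5.050, 0.685); state += dt/6·(k1+2k2+2k3+k4)
t=0.010: state=(2.399, 3.527)
t=0.020: state=(2.349, 3.534)
t=0.030: state=(2.300, 3.539)
continuing one RK4 step at a time; state shown every 20 steps (Δt=0.2):
t=0.200: state=(1.604, 3.518)
t=0.400: state=(1.073, 3.287)
t=0.600: state=(0.757, 2.949)
t=0.800: state=(0.568, 2.582)
t=1.000: state=(0.454, 2.229)
t=1.200: state=(0.386, 1.906)
t=1.400: state=(0.345, 1.622)
t=1.600: state=(0.324, 1.376)
t=1.800: state=(0.317, 1.166)
t=2.000: state=(0.320, 0.988)
t=2.200: state=(0.333, 0.837)
t=2.400: state=(0.355, 0.711)
t=2.600: state=(0.386, 0.605)
t=2.800: state=(0.427, 0.517)
t=3.000: state=(0.480, 0.444)
t=3.200: state=(0.545, 0.383)
t=3.400: state=(0.624, 0.333)
t=3.600: state=(0.722, 0.292)
t=3.800: state=(0.840, 0.259)
t=3.950: state=(0.944, 0.239)
compare at T: x=0.944, y=0.239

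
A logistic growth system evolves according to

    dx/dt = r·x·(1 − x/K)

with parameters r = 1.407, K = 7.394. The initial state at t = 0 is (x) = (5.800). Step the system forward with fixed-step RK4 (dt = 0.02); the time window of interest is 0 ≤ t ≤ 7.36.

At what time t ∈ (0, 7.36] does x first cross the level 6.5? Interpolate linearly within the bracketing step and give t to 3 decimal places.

t = 0.492

t=0.000: state=(5.800)
step 1 (dt=0.02): k1=(1.759), k2=(1.745), k3=(1.745), k4=(1.731); state += dt/6·(k1+2k2+2k3+k4)
t=0.020: state=(5.835)
t=0.040: state=(5.869)
t=0.060: state=(5.903)
t=0.480: state=(6.487)
next step: t=0.500: state=(6.509) — x has crossed 6.5
linear interpolation between t=0.480 (6.48665) and t=0.500 (6.50881) → t≈0.492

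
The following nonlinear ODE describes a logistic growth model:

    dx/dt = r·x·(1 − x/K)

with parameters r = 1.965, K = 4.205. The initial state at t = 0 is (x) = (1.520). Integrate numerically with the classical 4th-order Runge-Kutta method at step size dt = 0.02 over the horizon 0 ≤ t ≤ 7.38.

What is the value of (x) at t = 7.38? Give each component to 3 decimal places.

t=0.000: state=(1.520)
step 1 (dt=0.02): k1=(1.907), k2=(1.917), k3=(1.917), k4=(1.927); state += dt/6·(k1+2k2+2k3+k4)
t=0.020: state=(1.558)
t=0.040: state=(1.597)
t=0.060: state=(1.636)
continuing one RK4 step at a time; state shown every 25 steps (Δt=0.5):
t=0.500: state=(2.531)
t=1.000: state=(3.371)
t=1.500: state=(3.848)
t=2.000: state=(4.064)
t=2.500: state=(4.151)
t=3.000: state=(4.185)
t=3.500: state=(4.197)
t=4.000: state=(4.202)
t=4.500: state=(4.204)
t=5.000: state=(4.205)
t=5.500: state=(4.205)
t=6.000: state=(4.205)
t=6.500: state=(4.205)
t=7.000: state=(4.205)
t=7.380: state=(4.205)

(x) = (4.205)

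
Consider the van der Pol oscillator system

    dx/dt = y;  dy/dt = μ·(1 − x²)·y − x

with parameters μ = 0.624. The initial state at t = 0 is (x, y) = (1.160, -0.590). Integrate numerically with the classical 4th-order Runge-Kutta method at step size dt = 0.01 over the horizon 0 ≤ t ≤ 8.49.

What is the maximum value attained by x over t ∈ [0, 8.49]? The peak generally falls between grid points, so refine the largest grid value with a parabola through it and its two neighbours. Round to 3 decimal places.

max x = 1.973

t=0.000: state=(1.160, -0.590)
step 1 (dt=0.01): k1=(-0.590, -1.033), k2=(-0.595, -1.031), k3=(-0.595, -1.031), k4=(-0.600, -1.030); state += dt/6·(k1+2k2+2k3+k4)
t=0.010: state=(1.154, -0.600)
t=0.020: state=(1.148, -0.611)
t=0.030: state=(1.142, -0.621)
continuing one RK4 step at a time; state shown every 50 steps (Δt=0.5):
t=0.500: state=(0.739, -1.097)
t=1.000: state=(0.053, -1.651)
t=1.500: state=(-0.867, -1.891)
t=2.000: state=(-1.626, -0.964)
t=2.500: state=(-1.808, 0.141)
t=3.000: state=(-1.576, 0.729)
t=3.500: state=(-1.104, 1.167)
t=4.000: state=(-0.387, 1.731)
t=4.500: state=(0.630, 2.253)
t=5.000: state=(1.630, 1.446)
t=5.500: state=(1.973, 0.032)
t=6.000: state=(1.797, -0.643)
t=6.500: state=(1.374, -1.041)
t=7.000: state=(0.742, -1.519)
t=7.500: state=(-0.178, -2.162)
t=8.000: state=(-1.299, -2.035)
t=8.490: state=(-1.943, -0.542)
largest grid value and its neighbours: x(5.510)=1.97317, x(5.520)=1.97319, x(5.530)=1.97302
parabola through these three points peaks at t≈5.516 with x≈1.97320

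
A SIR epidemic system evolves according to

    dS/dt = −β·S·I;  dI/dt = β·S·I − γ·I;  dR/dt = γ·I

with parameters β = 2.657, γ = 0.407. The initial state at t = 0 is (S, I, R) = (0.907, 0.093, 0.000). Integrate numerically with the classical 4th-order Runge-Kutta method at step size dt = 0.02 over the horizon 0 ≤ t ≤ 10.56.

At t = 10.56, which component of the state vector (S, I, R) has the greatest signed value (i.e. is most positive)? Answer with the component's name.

largest component: R

t=0.000: state=(0.907, 0.093, 0.000)
step 1 (dt=0.02): k1=(-0.224, 0.186, 0.038), k2=(-0.228, 0.189, 0.039), k3=(-0.228, 0.189, 0.039), k4=(-0.232, 0.193, 0.039); state += dt/6·(k1+2k2+2k3+k4)
t=0.020: state=(0.902, 0.097, 0.001)
t=0.040: state=(0.898, 0.101, 0.002)
t=0.060: state=(0.893, 0.105, 0.002)
continuing one RK4 step at a time; state shown every 25 steps (Δt=0.5):
t=0.500: state=(0.739, 0.229, 0.031)
t=1.000: state=(0.480, 0.423, 0.098)
t=1.500: state=(0.248, 0.554, 0.199)
t=2.000: state=(0.116, 0.569, 0.315)
t=2.500: state=(0.056, 0.518, 0.426)
t=3.000: state=(0.030, 0.446, 0.524)
t=3.500: state=(0.017, 0.375, 0.608)
t=4.000: state=(0.011, 0.312, 0.677)
t=4.500: state=(0.007, 0.257, 0.735)
t=5.000: state=(0.005, 0.212, 0.783)
t=5.500: state=(0.004, 0.174, 0.822)
t=6.000: state=(0.003, 0.143, 0.854)
t=6.500: state=(0.003, 0.117, 0.880)
t=7.000: state=(0.003, 0.096, 0.902)
t=7.500: state=(0.002, 0.078, 0.919)
t=8.000: state=(0.002, 0.064, 0.934)
t=8.500: state=(0.002, 0.052, 0.946)
t=9.000: state=(0.002, 0.043, 0.955)
t=9.500: state=(0.002, 0.035, 0.963)
t=10.000: state=(0.002, 0.029, 0.970)
t=10.500: state=(0.002, 0.023, 0.975)
t=10.560: state=(0.002, 0.023, 0.976)
compare at T: S=0.002, I=0.023, R=0.976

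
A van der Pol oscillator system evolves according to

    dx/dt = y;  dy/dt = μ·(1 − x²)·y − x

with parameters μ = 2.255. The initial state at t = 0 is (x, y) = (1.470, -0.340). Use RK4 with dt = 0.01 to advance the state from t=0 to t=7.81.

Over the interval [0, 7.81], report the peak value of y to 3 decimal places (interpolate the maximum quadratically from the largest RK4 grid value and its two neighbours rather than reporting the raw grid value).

max y = 4.130

t=0.000: state=(1.470, -0.340)
step 1 (dt=0.01): k1=(-0.340, -0.580), k2=(-0.343, -0.575), k3=(-0.343, -0.575), k4=(-0.346, -0.569); state += dt/6·(k1+2k2+2k3+k4)
t=0.010: state=(1.467, -0.346)
t=0.020: state=(1.463, -0.351)
t=0.030: state=(1.460, -0.357)
continuing one RK4 step at a time; state shown every 50 steps (Δt=0.5):
t=0.500: state=(1.238, -0.584)
t=1.000: state=(0.855, -1.023)
t=1.500: state=(0.028, -2.673)
t=2.000: state=(-1.723, -2.355)
t=2.500: state=(-2.003, 0.189)
t=3.000: state=(-1.866, 0.315)
t=3.500: state=(-1.696, 0.370)
t=4.000: state=(-1.491, 0.457)
t=4.500: state=(-1.225, 0.630)
t=5.000: state=(-0.816, 1.098)
t=5.500: state=(0.090, 2.951)
t=6.000: state=(1.815, 1.848)
t=6.500: state=(1.996, -0.216)
t=7.000: state=(1.855, -0.318)
t=7.500: state=(1.682, -0.375)
t=7.810: state=(1.559, -0.425)
largest grid value and its neighbours: y(5.720)=4.12248, y(5.730)=4.12946, y(5.740)=4.12887
parabola through these three points peaks at t≈5.734 with y≈4.13013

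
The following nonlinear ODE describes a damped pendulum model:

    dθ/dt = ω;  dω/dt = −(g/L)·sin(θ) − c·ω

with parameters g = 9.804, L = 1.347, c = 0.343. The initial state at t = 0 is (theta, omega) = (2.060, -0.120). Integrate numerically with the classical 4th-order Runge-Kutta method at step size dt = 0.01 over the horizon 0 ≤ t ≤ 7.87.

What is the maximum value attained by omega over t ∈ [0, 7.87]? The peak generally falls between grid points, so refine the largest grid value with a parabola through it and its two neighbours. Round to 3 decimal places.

max omega = 3.343

t=0.000: state=(2.060, -0.120)
step 1 (dt=0.01): k1=(-0.120, -6.384), k2=(-0.152, -6.375), k3=(-0.152, -6.375), k4=(-0.184, -6.367); state += dt/6·(k1+2k2+2k3+k4)
t=0.010: state=(2.058, -0.184)
t=0.020: state=(2.056, -0.247)
t=0.030: state=(2.054, -0.311)
continuing one RK4 step at a time; state shown every 50 steps (Δt=0.5):
t=0.500: state=(1.205, -3.282)
t=1.000: state=(-0.724, -3.368)
t=1.500: state=(-1.510, 0.283)
t=2.000: state=(-0.563, 3.165)
t=2.500: state=(0.908, 1.908)
t=3.000: state=(1.025, -1.376)
t=3.500: state=(-0.138, -2.617)
t=4.000: state=(-0.933, -0.234)
t=4.500: state=(-0.396, 2.064)
t=5.000: state=(0.583, 1.283)
t=5.500: state=(0.621, -1.079)
t=6.000: state=(-0.186, -1.649)
t=6.500: state=(-0.608, 0.144)
t=7.000: state=(-0.128, 1.463)
t=7.500: state=(0.454, 0.539)
t=7.870: state=(0.420, -0.682)
largest grid value and its neighbours: omega(2.110)=3.34061, omega(2.120)=3.34262, omega(2.130)=3.34223
parabola through these three points peaks at t≈2.123 with omega≈3.34276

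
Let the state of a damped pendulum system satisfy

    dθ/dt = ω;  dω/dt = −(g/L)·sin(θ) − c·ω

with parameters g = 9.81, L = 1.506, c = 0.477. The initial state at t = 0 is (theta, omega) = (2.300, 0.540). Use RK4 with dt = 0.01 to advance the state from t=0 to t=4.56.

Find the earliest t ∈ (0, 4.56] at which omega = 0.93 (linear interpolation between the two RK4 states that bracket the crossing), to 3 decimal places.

t = 1.925

t=0.000: state=(2.300, 0.540)
step 1 (dt=0.01): k1=(0.540, -5.115), k2=(0.514, -5.091), k3=(0.515, -5.092), k4=(0.489, -5.068); state += dt/6·(k1+2k2+2k3+k4)
t=0.010: state=(2.305, 0.489)
t=0.020: state=(2.310, 0.439)
t=0.030: state=(2.314, 0.389)
continuing one RK4 step at a time; state shown every 20 steps (Δt=0.2):
t=0.200: state=(2.311, -0.418)
t=0.400: state=(2.134, -1.356)
t=0.600: state=(1.762, -2.374)
t=0.800: state=(1.184, -3.379)
t=1.000: state=(0.439, -3.955)
t=1.200: state=(-0.337, -3.643)
t=1.400: state=(-0.965, -2.548)
t=1.600: state=(-1.338, -1.175)
t=1.800: state=(-1.438, 0.158)
t=1.920: state=(-1.375, 0.899)
next step: t=1.930: state=(-1.365, 0.959) — omega has crossed 0.93
linear interpolation between t=1.920 (0.89926) and t=1.930 (0.95866) → t≈1.925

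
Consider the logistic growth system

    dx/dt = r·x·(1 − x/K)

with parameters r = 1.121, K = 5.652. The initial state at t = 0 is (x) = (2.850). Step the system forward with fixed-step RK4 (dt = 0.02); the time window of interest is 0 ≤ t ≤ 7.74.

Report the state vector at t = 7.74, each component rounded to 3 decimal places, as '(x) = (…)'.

t=0.000: state=(2.850)
step 1 (dt=0.02): k1=(1.584), k2=(1.584), k3=(1.584), k4=(1.583); state += dt/6·(k1+2k2+2k3+k4)
t=0.020: state=(2.882)
t=0.040: state=(2.913)
t=0.060: state=(2.945)
continuing one RK4 step at a time; state shown every 25 steps (Δt=0.5):
t=0.500: state=(3.620)
t=1.000: state=(4.280)
t=1.500: state=(4.778)
t=2.000: state=(5.117)
t=2.500: state=(5.334)
t=3.000: state=(5.466)
t=3.500: state=(5.544)
t=4.000: state=(5.590)
t=4.500: state=(5.616)
t=5.000: state=(5.632)
t=5.500: state=(5.640)
t=6.000: state=(5.645)
t=6.500: state=(5.648)
t=7.000: state=(5.650)
t=7.500: state=(5.651)
t=7.740: state=(5.651)

(x) = (5.651)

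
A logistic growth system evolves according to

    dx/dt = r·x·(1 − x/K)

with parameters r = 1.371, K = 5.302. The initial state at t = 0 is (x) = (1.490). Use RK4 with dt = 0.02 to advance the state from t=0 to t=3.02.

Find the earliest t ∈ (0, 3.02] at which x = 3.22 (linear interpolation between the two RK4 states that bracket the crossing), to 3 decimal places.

t = 1.003

t=0.000: state=(1.490)
step 1 (dt=0.02): k1=(1.469), k2=(1.477), k3=(1.478), k4=(1.486); state += dt/6·(k1+2k2+2k3+k4)
t=0.020: state=(1.520)
t=0.040: state=(1.549)
t=0.060: state=(1.580)
continuing one RK4 step at a time; state shown every 5 steps (Δt=0.1):
t=0.100: state=(1.641)
t=0.200: state=(1.800)
t=0.300: state=(1.967)
t=0.400: state=(2.139)
t=0.500: state=(2.316)
t=0.600: state=(2.496)
t=0.700: state=(2.678)
t=0.800: state=(2.859)
t=0.900: state=(3.039)
t=1.000: state=(3.214)
next step: t=1.020: state=(3.249) — x has crossed 3.22
linear interpolation between t=1.000 (3.21440) and t=1.020 (3.24900) → t≈1.003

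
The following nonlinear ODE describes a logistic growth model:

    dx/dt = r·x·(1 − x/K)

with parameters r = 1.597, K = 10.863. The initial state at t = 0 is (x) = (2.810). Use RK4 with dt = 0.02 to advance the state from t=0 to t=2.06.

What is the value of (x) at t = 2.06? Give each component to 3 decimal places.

t=0.000: state=(2.810)
step 1 (dt=0.02): k1=(3.327), k2=(3.352), k3=(3.352), k4=(3.378); state += dt/6·(k1+2k2+2k3+k4)
t=0.020: state=(2.877)
t=0.040: state=(2.945)
t=0.060: state=(3.014)
continuing one RK4 step at a time; state shown every 5 steps (Δt=0.1):
t=0.100: state=(3.155)
t=0.200: state=(3.524)
t=0.300: state=(3.915)
t=0.400: state=(4.323)
t=0.500: state=(4.744)
t=0.600: state=(5.175)
t=0.700: state=(5.608)
t=0.800: state=(6.039)
t=0.900: state=(6.463)
t=1.000: state=(6.874)
t=1.100: state=(7.268)
t=1.200: state=(7.641)
t=1.300: state=(7.991)
t=1.400: state=(8.315)
t=1.500: state=(8.614)
t=1.600: state=(8.885)
t=1.700: state=(9.130)
t=1.800: state=(9.351)
t=1.900: state=(9.547)
t=2.000: state=(9.721)
t=2.060: state=(9.815)

(x) = (9.815)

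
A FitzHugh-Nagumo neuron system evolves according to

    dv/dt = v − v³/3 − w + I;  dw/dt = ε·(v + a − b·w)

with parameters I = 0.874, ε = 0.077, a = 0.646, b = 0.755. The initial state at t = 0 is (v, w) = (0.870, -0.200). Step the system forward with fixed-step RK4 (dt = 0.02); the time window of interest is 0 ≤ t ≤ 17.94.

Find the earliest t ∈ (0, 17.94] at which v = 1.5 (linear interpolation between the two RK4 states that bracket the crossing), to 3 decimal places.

t=0.000: state=(0.870, -0.200)
step 1 (dt=0.02): k1=(1.724, 0.128), k2=(1.727, 0.130), k3=(1.727, 0.130), k4=(1.729, 0.131); state += dt/6·(k1+2k2+2k3+k4)
t=0.020: state=(0.905, -0.197)
t=0.040: state=(0.939, -0.195)
t=0.060: state=(0.974, -0.192)
t=0.380: state=(1.492, -0.142)
next step: t=0.400: state=(1.519, -0.139) — v has crossed 1.5
linear interpolation between t=0.380 (1.49151) and t=0.400 (1.51916) → t≈0.386

t = 0.386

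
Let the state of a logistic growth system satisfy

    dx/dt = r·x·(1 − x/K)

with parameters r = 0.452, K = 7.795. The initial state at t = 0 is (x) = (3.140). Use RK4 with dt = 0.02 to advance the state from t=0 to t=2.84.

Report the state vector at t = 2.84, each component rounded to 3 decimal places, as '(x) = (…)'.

(x) = (5.526)

t=0.000: state=(3.140)
step 1 (dt=0.02): k1=(0.848), k2=(0.848), k3=(0.848), k4=(0.849); state += dt/6·(k1+2k2+2k3+k4)
t=0.020: state=(3.157)
t=0.040: state=(3.174)
t=0.060: state=(3.191)
continuing one RK4 step at a time; state shown every 5 steps (Δt=0.1):
t=0.100: state=(3.225)
t=0.200: state=(3.311)
t=0.300: state=(3.397)
t=0.400: state=(3.484)
t=0.500: state=(3.571)
t=0.600: state=(3.659)
t=0.700: state=(3.747)
t=0.800: state=(3.835)
t=0.900: state=(3.923)
t=1.000: state=(4.011)
t=1.100: state=(4.099)
t=1.200: state=(4.187)
t=1.300: state=(4.274)
t=1.400: state=(4.361)
t=1.500: state=(4.448)
t=1.600: state=(4.534)
t=1.700: state=(4.619)
t=1.800: state=(4.704)
t=1.900: state=(4.788)
t=2.000: state=(4.871)
t=2.100: state=(4.953)
t=2.200: state=(5.034)
t=2.300: state=(5.114)
t=2.400: state=(5.193)
t=2.500: state=(5.271)
t=2.600: state=(5.347)
t=2.700: state=(5.423)
t=2.800: state=(5.497)
t=2.840: state=(5.526)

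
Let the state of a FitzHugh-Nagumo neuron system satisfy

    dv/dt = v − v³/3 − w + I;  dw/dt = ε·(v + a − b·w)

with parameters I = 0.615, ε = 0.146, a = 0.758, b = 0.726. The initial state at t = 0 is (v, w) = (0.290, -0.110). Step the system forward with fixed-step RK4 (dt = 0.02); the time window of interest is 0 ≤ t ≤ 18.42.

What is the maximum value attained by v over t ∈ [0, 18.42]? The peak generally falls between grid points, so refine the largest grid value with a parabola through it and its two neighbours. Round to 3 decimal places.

max v = 1.807

t=0.000: state=(0.290, -0.110)
step 1 (dt=0.02): k1=(1.007, 0.165), k2=(1.014, 0.166), k3=(1.014, 0.166), k4=(1.022, 0.167); state += dt/6·(k1+2k2+2k3+k4)
t=0.020: state=(0.310, -0.107)
t=0.040: state=(0.331, -0.103)
t=0.060: state=(0.352, -0.100)
continuing one RK4 step at a time; state shown every 50 steps (Δt=1):
t=1.000: state=(1.454, 0.129)
t=2.000: state=(1.807, 0.458)
t=3.000: state=(1.721, 0.762)
t=4.000: state=(1.584, 1.020)
t=5.000: state=(1.431, 1.231)
t=6.000: state=(1.257, 1.398)
t=7.000: state=(1.045, 1.523)
t=8.000: state=(0.746, 1.600)
t=9.000: state=(0.200, 1.613)
t=10.000: state=(-1.045, 1.506)
t=11.000: state=(-1.920, 1.235)
t=12.000: state=(-1.912, 0.948)
t=13.000: state=(-1.817, 0.699)
t=14.000: state=(-1.718, 0.489)
t=15.000: state=(-1.620, 0.314)
t=16.000: state=(-1.522, 0.170)
t=17.000: state=(-1.423, 0.054)
t=18.000: state=(-1.324, -0.037)
t=18.420: state=(-1.281, -0.068)
largest grid value and its neighbours: v(1.980)=1.80670, v(2.000)=1.80673, v(2.020)=1.80663
parabola through these three points peaks at t≈1.994 with v≈1.80673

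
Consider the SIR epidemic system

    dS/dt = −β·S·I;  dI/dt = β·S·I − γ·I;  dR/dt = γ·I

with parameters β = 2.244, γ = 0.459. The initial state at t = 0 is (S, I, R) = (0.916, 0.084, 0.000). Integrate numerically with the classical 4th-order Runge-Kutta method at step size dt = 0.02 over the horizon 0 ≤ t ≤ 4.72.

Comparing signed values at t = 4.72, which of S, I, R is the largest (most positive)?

largest component: R

t=0.000: state=(0.916, 0.084, 0.000)
step 1 (dt=0.02): k1=(-0.173, 0.134, 0.039), k2=(-0.175, 0.136, 0.039), k3=(-0.175, 0.136, 0.039), k4=(-0.178, 0.138, 0.040); state += dt/6·(k1+2k2+2k3+k4)
t=0.020: state=(0.912, 0.087, 0.001)
t=0.040: state=(0.909, 0.090, 0.002)
t=0.060: state=(0.905, 0.092, 0.002)
continuing one RK4 step at a time; state shown every 10 steps (Δt=0.2):
t=0.200: state=(0.876, 0.115, 0.009)
t=0.400: state=(0.825, 0.153, 0.021)
t=0.600: state=(0.763, 0.200, 0.037)
t=0.800: state=(0.689, 0.253, 0.058)
t=1.000: state=(0.608, 0.308, 0.084)
t=1.200: state=(0.523, 0.362, 0.115)
t=1.400: state=(0.439, 0.410, 0.150)
t=1.600: state=(0.362, 0.448, 0.190)
t=1.800: state=(0.294, 0.473, 0.232)
t=2.000: state=(0.237, 0.486, 0.276)
t=2.200: state=(0.191, 0.488, 0.321)
t=2.400: state=(0.153, 0.481, 0.366)
t=2.600: state=(0.124, 0.467, 0.409)
t=2.800: state=(0.101, 0.448, 0.451)
t=3.000: state=(0.083, 0.426, 0.491)
t=3.200: state=(0.069, 0.402, 0.529)
t=3.400: state=(0.058, 0.377, 0.565)
t=3.600: state=(0.049, 0.352, 0.599)
t=3.800: state=(0.042, 0.328, 0.630)
t=4.000: state=(0.037, 0.305, 0.659)
t=4.200: state=(0.032, 0.282, 0.686)
t=4.400: state=(0.028, 0.261, 0.711)
t=4.600: state=(0.025, 0.241, 0.734)
t=4.720: state=(0.024, 0.230, 0.747)
compare at T: S=0.024, I=0.230, R=0.747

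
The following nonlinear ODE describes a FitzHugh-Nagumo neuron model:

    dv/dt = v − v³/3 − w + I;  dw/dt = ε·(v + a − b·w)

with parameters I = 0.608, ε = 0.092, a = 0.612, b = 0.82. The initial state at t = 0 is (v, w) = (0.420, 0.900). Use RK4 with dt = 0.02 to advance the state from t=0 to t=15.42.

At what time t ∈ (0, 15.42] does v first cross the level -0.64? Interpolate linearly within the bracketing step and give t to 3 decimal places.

t=0.000: state=(0.420, 0.900)
step 1 (dt=0.02): k1=(0.103, 0.027), k2=(0.104, 0.027), k3=(0.104, 0.027), k4=(0.104, 0.027); state += dt/6·(k1+2k2+2k3+k4)
t=0.020: state=(0.422, 0.901)
t=0.040: state=(0.424, 0.901)
t=0.060: state=(0.426, 0.902)
continuing one RK4 step at a time; state shown every 25 steps (Δt=0.5):
t=0.500: state=(0.480, 0.915)
t=1.000: state=(0.557, 0.932)
t=1.500: state=(0.656, 0.952)
t=2.000: state=(0.774, 0.977)
t=2.500: state=(0.902, 1.006)
t=3.000: state=(1.027, 1.040)
t=3.500: state=(1.131, 1.078)
t=4.000: state=(1.204, 1.119)
t=4.500: state=(1.244, 1.160)
t=5.000: state=(1.256, 1.201)
t=5.500: state=(1.248, 1.241)
t=6.000: state=(1.225, 1.279)
t=6.500: state=(1.191, 1.314)
t=7.000: state=(1.148, 1.345)
t=7.500: state=(1.097, 1.374)
t=8.000: state=(1.039, 1.399)
t=8.500: state=(0.971, 1.420)
t=9.000: state=(0.891, 1.437)
t=9.500: state=(0.795, 1.450)
t=10.000: state=(0.673, 1.457)
t=10.500: state=(0.510, 1.458)
t=11.000: state=(0.276, 1.449)
t=11.500: state=(-0.087, 1.428)
t=11.980: state=(-0.624, 1.389)
next step: t=12.000: state=(-0.651, 1.387) — v has crossed -0.64
linear interpolation between t=11.980 (-0.62403) and t=12.000 (-0.65065) → t≈11.992

t = 11.992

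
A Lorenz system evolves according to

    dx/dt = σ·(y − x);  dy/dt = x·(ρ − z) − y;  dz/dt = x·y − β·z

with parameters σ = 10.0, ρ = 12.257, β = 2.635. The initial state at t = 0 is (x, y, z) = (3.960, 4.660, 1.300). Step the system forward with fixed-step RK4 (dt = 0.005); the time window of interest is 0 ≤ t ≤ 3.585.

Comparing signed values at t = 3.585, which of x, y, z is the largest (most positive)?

largest component: z

t=0.000: state=(3.960, 4.660, 1.300)
step 1 (dt=0.005): k1=(7.000, 38.730, 15.028), k2=(7.793, 38.675, 15.396), k3=(7.772, 38.693, 15.402), k4=(8.546, 38.654, 15.780); state += dt/6·(k1+2k2+2k3+k4)
t=0.005: state=(3.999, 4.853, 1.377)
t=0.010: state=(4.045, 5.047, 1.458)
t=0.015: state=(4.099, 5.240, 1.543)
continuing one RK4 step at a time; state shown every 40 steps (Δt=0.2):
t=0.200: state=(8.878, 11.640, 9.875)
t=0.400: state=(7.268, 3.410, 17.805)
t=0.600: state=(1.805, 0.634, 11.382)
t=0.800: state=(1.089, 1.231, 6.885)
t=1.000: state=(2.000, 2.816, 4.534)
t=1.200: state=(4.771, 6.808, 5.254)
t=1.400: state=(8.699, 9.453, 13.217)
t=1.600: state=(5.713, 3.199, 15.234)
t=1.800: state=(2.636, 2.113, 10.317)
t=2.000: state=(2.860, 3.492, 7.189)
t=2.200: state=(5.053, 6.570, 7.390)
t=2.400: state=(7.661, 8.103, 12.594)
t=2.600: state=(5.859, 4.231, 14.160)
t=2.800: state=(3.633, 3.203, 10.716)
t=3.000: state=(3.909, 4.529, 8.463)
t=3.200: state=(5.764, 6.833, 9.407)
t=3.400: state=(6.935, 6.732, 12.914)
t=3.585: state=(5.480, 4.473, 12.982)
compare at T: x=5.480, y=4.473, z=12.982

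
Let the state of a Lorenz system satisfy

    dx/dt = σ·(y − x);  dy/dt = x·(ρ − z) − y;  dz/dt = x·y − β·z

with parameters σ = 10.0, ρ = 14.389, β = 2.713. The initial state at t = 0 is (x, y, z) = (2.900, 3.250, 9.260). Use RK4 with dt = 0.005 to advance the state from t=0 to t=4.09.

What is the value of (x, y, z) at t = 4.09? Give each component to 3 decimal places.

t=0.000: state=(2.900, 3.250, 9.260)
step 1 (dt=0.005): k1=(3.500, 11.624, -15.697), k2=(3.703, 11.754, -15.478), k3=(3.701, 11.755, -15.477), k4=(3.903, 11.886, -15.256); state += dt/6·(k1+2k2+2k3+k4)
t=0.005: state=(2.919, 3.309, 9.183)
t=0.010: state=(2.939, 3.369, 9.107)
t=0.015: state=(2.961, 3.430, 9.035)
continuing one RK4 step at a time; state shown every 40 steps (Δt=0.2):
t=0.200: state=(5.048, 6.795, 8.433)
t=0.400: state=(8.542, 9.371, 14.670)
t=0.600: state=(6.340, 4.197, 16.752)
t=0.800: state=(3.653, 3.276, 12.089)
t=1.000: state=(4.394, 5.408, 9.569)
t=1.200: state=(7.134, 8.481, 12.156)
t=1.400: state=(7.471, 6.294, 16.440)
t=1.600: state=(4.779, 3.872, 13.862)
t=1.800: state=(4.442, 4.930, 10.922)
t=2.000: state=(6.261, 7.385, 11.556)
t=2.200: state=(7.442, 7.147, 15.192)
t=2.400: state=(5.661, 4.682, 14.641)
t=2.600: state=(4.749, 4.857, 12.021)
t=2.800: state=(5.820, 6.643, 11.664)
t=3.000: state=(7.076, 7.219, 14.168)
t=3.200: state=(6.172, 5.390, 14.760)
t=3.400: state=(5.117, 4.984, 12.803)
t=3.600: state=(5.631, 6.188, 11.992)
t=3.800: state=(6.702, 7.004, 13.533)
t=4.000: state=(6.394, 5.875, 14.554)
t=4.090: state=(5.901, 5.372, 14.143)

(x, y, z) = (5.901, 5.372, 14.143)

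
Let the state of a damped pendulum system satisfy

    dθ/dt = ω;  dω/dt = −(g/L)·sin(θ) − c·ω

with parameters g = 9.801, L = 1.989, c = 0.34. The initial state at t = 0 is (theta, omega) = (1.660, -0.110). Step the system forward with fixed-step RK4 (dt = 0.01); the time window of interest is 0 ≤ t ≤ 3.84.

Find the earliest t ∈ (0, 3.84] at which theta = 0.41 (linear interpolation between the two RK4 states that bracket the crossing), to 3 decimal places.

t = 0.737

t=0.000: state=(1.660, -0.110)
step 1 (dt=0.01): k1=(-0.110, -4.871), k2=(-0.134, -4.863), k3=(-0.134, -4.863), k4=(-0.159, -4.855); state += dt/6·(k1+2k2+2k3+k4)
t=0.010: state=(1.659, -0.159)
t=0.020: state=(1.657, -0.207)
t=0.030: state=(1.655, -0.255)
continuing one RK4 step at a time; state shown every 20 steps (Δt=0.2):
t=0.200: state=(1.543, -1.054)
t=0.400: state=(1.243, -1.921)
t=0.600: state=(0.786, -2.601)
t=0.730: state=(0.430, -2.846)
next step: t=0.740: state=(0.402, -2.856) — theta has crossed 0.41
linear interpolation between t=0.730 (0.43022) and t=0.740 (0.40171) → t≈0.737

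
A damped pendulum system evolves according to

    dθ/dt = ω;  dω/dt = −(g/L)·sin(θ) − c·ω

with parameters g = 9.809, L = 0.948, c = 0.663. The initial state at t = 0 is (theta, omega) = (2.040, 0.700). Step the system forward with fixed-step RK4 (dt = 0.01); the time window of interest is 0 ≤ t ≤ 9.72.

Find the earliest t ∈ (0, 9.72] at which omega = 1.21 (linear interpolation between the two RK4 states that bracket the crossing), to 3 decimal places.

t=0.000: state=(2.040, 0.700)
step 1 (dt=0.01): k1=(0.700, -9.693), k2=(0.652, -9.644), k3=(0.652, -9.646), k4=(0.604, -9.598); state += dt/6·(k1+2k2+2k3+k4)
t=0.010: state=(2.047, 0.604)
t=0.020: state=(2.052, 0.508)
t=0.030: state=(2.057, 0.413)
continuing one RK4 step at a time; state shown every 50 steps (Δt=0.5):
t=0.500: state=(1.276, -3.642)
t=1.000: state=(-0.815, -3.121)
t=1.430: state=(-1.211, 1.202)
next step: t=1.440: state=(-1.198, 1.291) — omega has crossed 1.21
linear interpolation between t=1.430 (1.20226) and t=1.440 (1.29060) → t≈1.431

t = 1.431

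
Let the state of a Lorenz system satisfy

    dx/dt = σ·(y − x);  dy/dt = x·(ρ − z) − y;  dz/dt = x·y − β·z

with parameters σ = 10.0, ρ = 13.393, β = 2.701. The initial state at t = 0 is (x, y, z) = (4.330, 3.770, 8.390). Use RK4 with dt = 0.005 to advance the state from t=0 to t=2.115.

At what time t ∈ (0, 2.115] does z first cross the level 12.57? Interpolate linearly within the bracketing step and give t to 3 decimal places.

t = 0.324

t=0.000: state=(4.330, 3.770, 8.390)
step 1 (dt=0.005): k1=(-5.600, 17.893, -6.337), k2=(-5.013, 17.847, -6.154), k3=(-5.029, 17.852, -6.150), k4=(-4.456, 17.810, -5.965); state += dt/6·(k1+2k2+2k3+k4)
t=0.005: state=(4.305, 3.859, 8.359)
t=0.010: state=(4.285, 3.948, 8.330)
t=0.015: state=(4.271, 4.037, 8.303)
continuing one RK4 step at a time; state shown every 20 steps (Δt=0.1):
t=0.100: state=(4.631, 5.561, 8.207)
t=0.200: state=(5.900, 7.392, 9.284)
t=0.300: state=(7.326, 8.505, 11.828)
t=0.320: state=(7.543, 8.522, 12.440)
next step: t=0.325: state=(7.590, 8.513, 12.593) — z has crossed 12.57
linear interpolation between t=0.320 (12.43990) and t=0.325 (12.59312) → t≈0.324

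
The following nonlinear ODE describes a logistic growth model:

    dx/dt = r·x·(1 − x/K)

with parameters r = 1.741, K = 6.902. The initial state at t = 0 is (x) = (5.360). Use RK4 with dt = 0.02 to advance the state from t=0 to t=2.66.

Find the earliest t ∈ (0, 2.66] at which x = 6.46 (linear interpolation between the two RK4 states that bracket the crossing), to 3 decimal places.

t=0.000: state=(5.360)
step 1 (dt=0.02): k1=(2.085), k2=(2.065), k3=(2.065), k4=(2.045); state += dt/6·(k1+2k2+2k3+k4)
t=0.020: state=(5.401)
t=0.040: state=(5.442)
t=0.060: state=(5.481)
continuing one RK4 step at a time; state shown every 5 steps (Δt=0.1):
t=0.100: state=(5.558)
t=0.200: state=(5.737)
t=0.300: state=(5.896)
t=0.400: state=(6.037)
t=0.500: state=(6.160)
t=0.600: state=(6.268)
t=0.700: state=(6.361)
t=0.800: state=(6.442)
t=0.820: state=(6.456)
next step: t=0.840: state=(6.471) — x has crossed 6.46
linear interpolation between t=0.820 (6.45644) and t=0.840 (6.47074) → t≈0.825

t = 0.825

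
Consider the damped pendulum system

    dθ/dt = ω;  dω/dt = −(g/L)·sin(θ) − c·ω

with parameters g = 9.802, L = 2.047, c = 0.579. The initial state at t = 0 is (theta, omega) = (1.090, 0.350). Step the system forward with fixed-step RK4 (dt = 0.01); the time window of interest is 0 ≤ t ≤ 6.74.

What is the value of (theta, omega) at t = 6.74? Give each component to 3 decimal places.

t=0.000: state=(1.090, 0.350)
step 1 (dt=0.01): k1=(0.350, -4.448), k2=(0.328, -4.439), k3=(0.328, -4.439), k4=(0.306, -4.430); state += dt/6·(k1+2k2+2k3+k4)
t=0.010: state=(1.093, 0.306)
t=0.020: state=(1.096, 0.261)
t=0.030: state=(1.099, 0.217)
continuing one RK4 step at a time; state shown every 25 steps (Δt=0.25):
t=0.250: state=(1.045, -0.684)
t=0.500: state=(0.768, -1.476)
t=0.750: state=(0.341, -1.862)
t=1.000: state=(-0.119, -1.724)
t=1.250: state=(-0.484, -1.145)
t=1.500: state=(-0.674, -0.364)
t=1.750: state=(-0.669, 0.392)
t=2.000: state=(-0.494, 0.959)
t=2.250: state=(-0.215, 1.218)
t=2.500: state=(0.084, 1.120)
t=2.750: state=(0.321, 0.733)
t=3.000: state=(0.439, 0.208)
t=3.250: state=(0.426, -0.298)
t=3.500: state=(0.303, -0.661)
t=3.750: state=(0.114, -0.803)
t=4.000: state=(-0.079, -0.710)
t=4.250: state=(-0.225, -0.437)
t=4.500: state=(-0.291, -0.085)
t=4.750: state=(-0.270, 0.242)
t=5.000: state=(-0.179, 0.461)
t=5.250: state=(-0.052, 0.527)
t=5.500: state=(0.072, 0.442)
t=5.750: state=(0.160, 0.248)
t=6.000: state=(0.192, 0.013)
t=6.250: state=(0.169, -0.193)
t=6.500: state=(0.103, -0.320)
t=6.740: state=(0.021, -0.344)

(theta, omega) = (0.021, -0.344)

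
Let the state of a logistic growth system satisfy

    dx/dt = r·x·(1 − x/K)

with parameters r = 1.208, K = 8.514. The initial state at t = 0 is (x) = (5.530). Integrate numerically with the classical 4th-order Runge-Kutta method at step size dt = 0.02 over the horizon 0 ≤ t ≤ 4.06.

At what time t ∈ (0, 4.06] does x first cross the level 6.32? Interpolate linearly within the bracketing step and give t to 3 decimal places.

t = 0.365

t=0.000: state=(5.530)
step 1 (dt=0.02): k1=(2.341), k2=(2.333), k3=(2.333), k4=(2.324); state += dt/6·(k1+2k2+2k3+k4)
t=0.020: state=(5.577)
t=0.040: state=(5.623)
t=0.060: state=(5.669)
continuing one RK4 step at a time; state shown every 10 steps (Δt=0.2):
t=0.200: state=(5.980)
t=0.360: state=(6.310)
next step: t=0.380: state=(6.349) — x has crossed 6.32
linear interpolation between t=0.360 (6.30990) and t=0.380 (6.34914) → t≈0.365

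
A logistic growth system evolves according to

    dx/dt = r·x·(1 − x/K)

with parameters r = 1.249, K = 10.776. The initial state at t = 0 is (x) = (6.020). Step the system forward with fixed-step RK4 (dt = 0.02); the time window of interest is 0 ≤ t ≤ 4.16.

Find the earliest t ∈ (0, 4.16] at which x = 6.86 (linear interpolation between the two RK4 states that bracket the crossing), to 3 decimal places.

t=0.000: state=(6.020)
step 1 (dt=0.02): k1=(3.319), k2=(3.314), k3=(3.314), k4=(3.308); state += dt/6·(k1+2k2+2k3+k4)
t=0.020: state=(6.086)
t=0.040: state=(6.152)
t=0.060: state=(6.218)
continuing one RK4 step at a time; state shown every 10 steps (Δt=0.2):
t=0.200: state=(6.671)
t=0.260: state=(6.859)
next step: t=0.280: state=(6.922) — x has crossed 6.86
linear interpolation between t=0.260 (6.85946) and t=0.280 (6.92152) → t≈0.260

t = 0.260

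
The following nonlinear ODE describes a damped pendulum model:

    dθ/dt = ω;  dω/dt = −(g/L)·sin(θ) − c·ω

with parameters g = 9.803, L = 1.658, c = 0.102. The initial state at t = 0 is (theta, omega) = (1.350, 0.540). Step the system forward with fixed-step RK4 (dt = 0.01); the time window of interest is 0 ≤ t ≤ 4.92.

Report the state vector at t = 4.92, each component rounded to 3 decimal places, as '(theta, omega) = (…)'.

t=0.000: state=(1.350, 0.540)
step 1 (dt=0.01): k1=(0.540, -5.824), k2=(0.511, -5.825), k3=(0.511, -5.824), k4=(0.482, -5.825); state += dt/6·(k1+2k2+2k3+k4)
t=0.010: state=(1.355, 0.482)
t=0.020: state=(1.360, 0.424)
t=0.030: state=(1.364, 0.365)
continuing one RK4 step at a time; state shown every 20 steps (Δt=0.2):
t=0.200: state=(1.342, -0.617)
t=0.400: state=(1.107, -1.710)
t=0.600: state=(0.672, -2.587)
t=0.800: state=(0.105, -2.979)
t=1.000: state=(-0.474, -2.700)
t=1.200: state=(-0.939, -1.880)
t=1.400: state=(-1.209, -0.806)
t=1.600: state=(-1.258, 0.322)
t=1.800: state=(-1.084, 1.400)
t=2.000: state=(-0.710, 2.291)
t=2.200: state=(-0.196, 2.759)
t=2.400: state=(0.352, 2.609)
t=2.600: state=(0.811, 1.907)
t=2.800: state=(1.095, 0.907)
t=3.000: state=(1.168, -0.180)
t=3.200: state=(1.026, -1.226)
t=3.400: state=(0.689, -2.092)
t=3.600: state=(0.215, -2.564)
t=3.800: state=(-0.298, -2.462)
t=4.000: state=(-0.734, -1.828)
t=4.200: state=(-1.008, -0.886)
t=4.400: state=(-1.082, 0.154)
t=4.600: state=(-0.949, 1.155)
t=4.800: state=(-0.632, 1.971)
t=4.920: state=(-0.375, 2.288)

(theta, omega) = (-0.375, 2.288)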